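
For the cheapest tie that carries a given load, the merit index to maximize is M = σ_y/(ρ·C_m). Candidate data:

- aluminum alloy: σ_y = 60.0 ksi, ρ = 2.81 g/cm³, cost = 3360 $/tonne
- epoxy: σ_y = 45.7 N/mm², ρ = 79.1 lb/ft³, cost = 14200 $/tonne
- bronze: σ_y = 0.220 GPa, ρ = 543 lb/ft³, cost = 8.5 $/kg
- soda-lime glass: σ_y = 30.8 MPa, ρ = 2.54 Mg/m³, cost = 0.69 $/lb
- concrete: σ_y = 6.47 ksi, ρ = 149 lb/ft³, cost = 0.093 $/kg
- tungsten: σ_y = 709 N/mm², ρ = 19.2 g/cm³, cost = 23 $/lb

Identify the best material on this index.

After converting to SI:
  aluminum alloy: σ_y = 413.7 MPa, ρ = 2810 kg/m³, cost = 3.360 $/kg
  epoxy: σ_y = 45.70 MPa, ρ = 1267 kg/m³, cost = 14.20 $/kg
  bronze: σ_y = 220.0 MPa, ρ = 8698 kg/m³, cost = 8.500 $/kg
  soda-lime glass: σ_y = 30.80 MPa, ρ = 2540 kg/m³, cost = 1.521 $/kg
  concrete: σ_y = 44.61 MPa, ρ = 2387 kg/m³, cost = 0.09300 $/kg
  tungsten: σ_y = 709.0 MPa, ρ = 19200 kg/m³, cost = 50.71 $/kg
  concrete: M = 201 kN·m per $
  aluminum alloy: M = 43.8 kN·m per $
  soda-lime glass: M = 7.97 kN·m per $
  bronze: M = 2.98 kN·m per $
  epoxy: M = 2.54 kN·m per $
  tungsten: M = 0.728 kN·m per $
The maximum is for concrete.

concrete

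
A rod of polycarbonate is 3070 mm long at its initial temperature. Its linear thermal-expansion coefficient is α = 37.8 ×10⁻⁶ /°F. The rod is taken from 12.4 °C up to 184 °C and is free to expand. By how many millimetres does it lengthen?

Convert α: 37.8×10⁻⁶/°F × (9/5) = 68.0×10⁻⁶/K.
ΔT = 184 − 12.4 = 171.6 K.
ΔL = α·L₀·ΔT = 68.0×10⁻⁶ × 3070 mm × 171.6 K = 35.8 mm.

35.8 mm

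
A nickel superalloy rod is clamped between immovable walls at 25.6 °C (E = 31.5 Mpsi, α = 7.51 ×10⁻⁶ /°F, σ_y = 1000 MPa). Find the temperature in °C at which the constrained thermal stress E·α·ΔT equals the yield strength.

366 °C

E = 31.5 Mpsi = 217.2 GPa.
α = 7.51×10⁻⁶/°F × 9/5 = 13.5×10⁻⁶/K.
E·α·ΔT = 1000 MPa ⇒ ΔT = 1000 / (217.2×10³ × 13.5×10⁻⁶) = 340.6 K.
T = 25.6 + 340.6 = 366.2 °C.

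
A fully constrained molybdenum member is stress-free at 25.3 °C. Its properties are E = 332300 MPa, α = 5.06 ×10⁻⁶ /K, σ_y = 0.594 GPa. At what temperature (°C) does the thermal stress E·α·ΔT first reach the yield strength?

E = 332300 MPa = 332.3 GPa.
σ_y = 0.594 GPa = 594.0 MPa.
E·α·ΔT = 594.0 MPa ⇒ ΔT = 594.0 / (332.3×10³ × 5.06×10⁻⁶) = 353.3 K.
T = 25.3 + 353.3 = 378.6 °C.

379 °C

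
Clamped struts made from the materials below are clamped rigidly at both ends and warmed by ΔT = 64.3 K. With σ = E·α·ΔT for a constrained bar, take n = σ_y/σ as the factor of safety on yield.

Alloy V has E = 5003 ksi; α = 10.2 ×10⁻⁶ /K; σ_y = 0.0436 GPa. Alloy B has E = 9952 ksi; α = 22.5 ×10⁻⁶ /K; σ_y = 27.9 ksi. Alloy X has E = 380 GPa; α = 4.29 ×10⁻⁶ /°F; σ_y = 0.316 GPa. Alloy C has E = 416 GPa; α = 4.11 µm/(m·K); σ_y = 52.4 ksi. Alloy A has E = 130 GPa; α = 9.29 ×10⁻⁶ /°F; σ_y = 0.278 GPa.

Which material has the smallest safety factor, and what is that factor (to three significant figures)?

alloy X, n = 1.67

Converting E to GPa, α to ×10⁻⁶/K, σ_y to MPa, then σ and n for each:
  alloy V: E = 34.49, α = 10.2, σ_y = 43.60 → σ = 22.6 MPa, n = 1.93
  alloy B: E = 68.62, α = 22.5, σ_y = 192.4 → σ = 99.3 MPa, n = 1.94
  alloy X: E = 380.0, α = 7.72, σ_y = 316.0 → σ = 189 MPa, n = 1.67
  alloy C: E = 416.0, α = 4.11, σ_y = 361.3 → σ = 110 MPa, n = 3.29
  alloy A: E = 130.0, α = 16.7, σ_y = 278.0 → σ = 140 MPa, n = 1.99
The minimum is alloy X at n = 1.67.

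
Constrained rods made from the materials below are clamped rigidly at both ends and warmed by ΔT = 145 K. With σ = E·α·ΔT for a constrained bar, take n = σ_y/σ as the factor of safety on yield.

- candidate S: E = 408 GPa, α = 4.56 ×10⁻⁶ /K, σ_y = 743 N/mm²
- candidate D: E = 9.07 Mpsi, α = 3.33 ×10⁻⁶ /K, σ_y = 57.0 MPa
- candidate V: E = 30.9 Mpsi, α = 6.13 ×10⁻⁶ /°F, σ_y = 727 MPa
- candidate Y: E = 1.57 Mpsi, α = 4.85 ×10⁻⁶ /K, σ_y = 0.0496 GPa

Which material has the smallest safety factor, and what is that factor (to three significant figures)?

candidate D, n = 1.89

With everything in SI (GPa, ×10⁻⁶/K, MPa):
  candidate S: E = 408.0, α = 4.56, σ_y = 743.0 → σ = 270 MPa, n = 2.75
  candidate D: E = 62.54, α = 3.33, σ_y = 57.00 → σ = 30.2 MPa, n = 1.89
  candidate V: E = 213.0, α = 11.0, σ_y = 727.0 → σ = 341 MPa, n = 2.13
  candidate Y: E = 10.82, α = 4.85, σ_y = 49.60 → σ = 7.61 MPa, n = 6.52
Candidate D has the lowest safety factor, n = 1.89.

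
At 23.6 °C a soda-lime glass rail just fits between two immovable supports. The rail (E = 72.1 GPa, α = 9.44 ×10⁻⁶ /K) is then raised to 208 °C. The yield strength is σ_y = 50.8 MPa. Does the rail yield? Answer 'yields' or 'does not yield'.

yields

ΔT = 184.4 K. Constrained thermal stress σ = E·α·ΔT = 72.10×10³ MPa × 9.44×10⁻⁶ × 184.4 = 126 MPa (compressive).
Compare to σ_y = 50.8 MPa: σ ≥ σ_y, so it yields.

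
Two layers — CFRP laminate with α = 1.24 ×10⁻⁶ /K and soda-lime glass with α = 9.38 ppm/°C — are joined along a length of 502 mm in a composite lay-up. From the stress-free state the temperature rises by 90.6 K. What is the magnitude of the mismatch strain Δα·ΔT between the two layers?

7.37×10⁻⁴

Δα = |1.24 − 9.38|×10⁻⁶/K = 8.14×10⁻⁶/K.
Mismatch strain = Δα·ΔT = 8.14×10⁻⁶ × 90.6 = 7.37×10⁻⁴.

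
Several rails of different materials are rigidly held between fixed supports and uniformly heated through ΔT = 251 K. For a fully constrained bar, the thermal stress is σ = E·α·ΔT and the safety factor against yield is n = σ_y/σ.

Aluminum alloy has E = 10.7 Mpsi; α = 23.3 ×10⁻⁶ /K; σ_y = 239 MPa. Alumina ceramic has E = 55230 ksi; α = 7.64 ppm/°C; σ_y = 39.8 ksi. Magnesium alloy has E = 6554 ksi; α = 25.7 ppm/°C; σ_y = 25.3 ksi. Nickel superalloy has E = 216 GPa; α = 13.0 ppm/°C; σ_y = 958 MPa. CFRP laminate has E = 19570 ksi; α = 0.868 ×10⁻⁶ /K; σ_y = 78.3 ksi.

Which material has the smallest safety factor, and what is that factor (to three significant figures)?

Per material, after unit conversion:
  aluminum alloy: E = 73.77, α = 23.3, σ_y = 239.0 → σ = 431 MPa, n = 0.554
  alumina ceramic: E = 380.8, α = 7.64, σ_y = 274.4 → σ = 730 MPa, n = 0.376
  magnesium alloy: E = 45.19, α = 25.7, σ_y = 174.4 → σ = 291 MPa, n = 0.598
  nickel superalloy: E = 216.0, α = 13.0, σ_y = 958.0 → σ = 705 MPa, n = 1.36
  CFRP laminate: E = 134.9, α = 0.868, σ_y = 539.9 → σ = 29.4 MPa, n = 18.4
Smallest n: alumina ceramic with n = 0.376.

alumina ceramic, n = 0.376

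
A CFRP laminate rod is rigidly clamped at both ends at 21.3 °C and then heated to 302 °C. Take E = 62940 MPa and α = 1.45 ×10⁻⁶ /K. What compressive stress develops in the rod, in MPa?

25.6 MPa

E = 62940 MPa = 62.94 GPa.
ΔT = 280.7 K. Constrained thermal stress σ = E·α·ΔT = 62.94×10³ MPa × 1.45×10⁻⁶ × 280.7 = 25.6 MPa (compressive).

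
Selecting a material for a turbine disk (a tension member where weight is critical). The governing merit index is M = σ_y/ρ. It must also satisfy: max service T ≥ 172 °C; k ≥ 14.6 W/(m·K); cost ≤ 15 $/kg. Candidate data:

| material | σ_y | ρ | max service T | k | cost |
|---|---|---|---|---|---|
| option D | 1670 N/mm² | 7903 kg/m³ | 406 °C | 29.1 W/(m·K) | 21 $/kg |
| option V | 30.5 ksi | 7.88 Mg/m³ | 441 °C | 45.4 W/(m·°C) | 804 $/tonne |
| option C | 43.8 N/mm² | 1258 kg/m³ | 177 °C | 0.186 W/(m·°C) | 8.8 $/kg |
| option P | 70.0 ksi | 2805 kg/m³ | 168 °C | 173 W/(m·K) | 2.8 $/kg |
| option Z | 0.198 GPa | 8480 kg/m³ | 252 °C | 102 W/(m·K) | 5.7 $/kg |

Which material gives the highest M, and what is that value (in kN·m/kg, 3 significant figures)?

Screen on constraints: max service T ≥ 172 °C; k ≥ 14.6 W/(m·K); cost ≤ 15 $/kg. Survivors: option V, option Z.
In SI units:
  option V: σ_y = 210.3 MPa, ρ = 7880 kg/m³
  option Z: σ_y = 198.0 MPa, ρ = 8480 kg/m³
  option V: M = 26.7 kN·m/kg
  option Z: M = 23.3 kN·m/kg
The maximum is for option V.

option V, M = 26.7 kN·m/kg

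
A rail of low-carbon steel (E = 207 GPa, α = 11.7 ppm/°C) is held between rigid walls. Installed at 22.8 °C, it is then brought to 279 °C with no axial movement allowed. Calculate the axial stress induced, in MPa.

ΔT = 256.2 K. Constrained thermal stress σ = E·α·ΔT = 207.0×10³ MPa × 11.7×10⁻⁶ × 256.2 = 620 MPa (compressive).

620 MPa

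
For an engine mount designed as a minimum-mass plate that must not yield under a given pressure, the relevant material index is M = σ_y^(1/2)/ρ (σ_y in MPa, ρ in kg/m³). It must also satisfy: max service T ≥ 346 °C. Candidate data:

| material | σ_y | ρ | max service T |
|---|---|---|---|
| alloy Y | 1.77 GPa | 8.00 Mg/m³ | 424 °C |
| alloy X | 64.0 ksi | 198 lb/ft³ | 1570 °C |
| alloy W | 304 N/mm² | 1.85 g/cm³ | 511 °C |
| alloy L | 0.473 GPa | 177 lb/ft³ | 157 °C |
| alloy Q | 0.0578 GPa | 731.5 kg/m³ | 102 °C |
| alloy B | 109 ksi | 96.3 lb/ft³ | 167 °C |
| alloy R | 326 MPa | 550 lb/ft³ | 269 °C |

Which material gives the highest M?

alloy W

Screen on constraints: max service T ≥ 346 °C. Survivors: alloy Y, alloy X, alloy W.
After converting to SI:
  alloy Y: σ_y = 1770 MPa, ρ = 8000 kg/m³
  alloy X: σ_y = 441.3 MPa, ρ = 3172 kg/m³
  alloy W: σ_y = 304.0 MPa, ρ = 1850 kg/m³
  alloy W: M = 9.42×10⁻³
  alloy X: M = 6.62×10⁻³
  alloy Y: M = 5.26×10⁻³
Alloy W ranks first.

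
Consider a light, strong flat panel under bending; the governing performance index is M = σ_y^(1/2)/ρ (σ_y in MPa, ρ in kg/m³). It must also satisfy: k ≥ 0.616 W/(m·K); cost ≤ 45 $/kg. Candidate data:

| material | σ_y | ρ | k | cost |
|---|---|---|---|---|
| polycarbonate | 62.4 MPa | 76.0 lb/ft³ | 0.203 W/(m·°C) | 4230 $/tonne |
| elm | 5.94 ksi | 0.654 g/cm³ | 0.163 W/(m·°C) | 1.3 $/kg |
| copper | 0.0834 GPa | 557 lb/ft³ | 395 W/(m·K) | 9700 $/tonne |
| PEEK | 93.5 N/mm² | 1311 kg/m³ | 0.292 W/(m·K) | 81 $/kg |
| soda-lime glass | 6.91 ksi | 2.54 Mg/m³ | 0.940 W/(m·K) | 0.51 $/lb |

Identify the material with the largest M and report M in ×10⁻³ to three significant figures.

Screen on constraints: k ≥ 0.616 W/(m·K); cost ≤ 45 $/kg. Survivors: copper, soda-lime glass.
After converting to SI:
  copper: σ_y = 83.40 MPa, ρ = 8922 kg/m³
  soda-lime glass: σ_y = 47.64 MPa, ρ = 2540 kg/m³
  soda-lime glass: M = 2.72×10⁻³
  copper: M = 1.02×10⁻³
Soda-lime glass ranks first.

soda-lime glass, M = 2.72×10⁻³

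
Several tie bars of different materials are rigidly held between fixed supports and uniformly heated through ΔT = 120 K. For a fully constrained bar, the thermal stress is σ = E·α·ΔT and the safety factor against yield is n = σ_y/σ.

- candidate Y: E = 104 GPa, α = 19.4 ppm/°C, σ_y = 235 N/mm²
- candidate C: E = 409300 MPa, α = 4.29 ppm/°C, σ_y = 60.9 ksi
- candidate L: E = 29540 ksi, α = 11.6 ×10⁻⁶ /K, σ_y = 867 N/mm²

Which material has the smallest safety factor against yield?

Per material, after unit conversion:
  candidate Y: E = 104.0, α = 19.4, σ_y = 235.0 → σ = 242 MPa, n = 0.971
  candidate C: E = 409.3, α = 4.29, σ_y = 419.9 → σ = 211 MPa, n = 1.99
  candidate L: E = 203.7, α = 11.6, σ_y = 867.0 → σ = 284 MPa, n = 3.06
The minimum is candidate Y at n = 0.971.

candidate Y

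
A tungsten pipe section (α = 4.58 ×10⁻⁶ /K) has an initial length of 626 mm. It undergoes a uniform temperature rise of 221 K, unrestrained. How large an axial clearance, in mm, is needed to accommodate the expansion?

ΔL = α·L₀·ΔT = 4.58×10⁻⁶ × 626 mm × 221.0 K = 0.634 mm.

0.634 mm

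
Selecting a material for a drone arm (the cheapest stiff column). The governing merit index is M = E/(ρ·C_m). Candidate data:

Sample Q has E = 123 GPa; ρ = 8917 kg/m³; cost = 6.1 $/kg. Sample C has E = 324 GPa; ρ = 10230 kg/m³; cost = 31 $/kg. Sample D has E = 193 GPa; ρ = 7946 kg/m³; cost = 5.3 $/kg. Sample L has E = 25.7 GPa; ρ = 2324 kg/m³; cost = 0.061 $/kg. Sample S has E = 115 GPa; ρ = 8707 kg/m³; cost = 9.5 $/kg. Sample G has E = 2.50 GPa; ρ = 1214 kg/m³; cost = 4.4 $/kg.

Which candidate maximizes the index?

Computing M directly (units already consistent):
  sample L: M = 181 MN·m per $
  sample D: M = 4.58 MN·m per $
  sample Q: M = 2.26 MN·m per $
  sample S: M = 1.39 MN·m per $
  sample C: M = 1.02 MN·m per $
  sample G: M = 0.468 MN·m per $
The maximum is for sample L.

sample L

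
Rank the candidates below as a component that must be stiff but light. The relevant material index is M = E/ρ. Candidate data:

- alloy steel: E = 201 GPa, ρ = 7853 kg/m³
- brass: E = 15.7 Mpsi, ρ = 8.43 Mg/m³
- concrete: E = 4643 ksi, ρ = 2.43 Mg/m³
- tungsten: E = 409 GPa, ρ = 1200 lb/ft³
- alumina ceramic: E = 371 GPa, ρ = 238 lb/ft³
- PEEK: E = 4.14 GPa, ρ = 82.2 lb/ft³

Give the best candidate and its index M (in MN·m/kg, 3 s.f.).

alumina ceramic, M = 97.3 MN·m/kg

Convert each candidate to consistent units, then evaluate M:
  alloy steel: E = 201.0 GPa, ρ = 7853 kg/m³
  brass: E = 108.2 GPa, ρ = 8430 kg/m³
  concrete: E = 32.01 GPa, ρ = 2430 kg/m³
  tungsten: E = 409.0 GPa, ρ = 19220 kg/m³
  alumina ceramic: E = 371.0 GPa, ρ = 3812 kg/m³
  PEEK: E = 4.140 GPa, ρ = 1317 kg/m³
  alumina ceramic: M = 97.3 MN·m/kg
  alloy steel: M = 25.6 MN·m/kg
  tungsten: M = 21.3 MN·m/kg
  concrete: M = 13.2 MN·m/kg
  brass: M = 12.8 MN·m/kg
  PEEK: M = 3.14 MN·m/kg
Alumina ceramic has the largest M.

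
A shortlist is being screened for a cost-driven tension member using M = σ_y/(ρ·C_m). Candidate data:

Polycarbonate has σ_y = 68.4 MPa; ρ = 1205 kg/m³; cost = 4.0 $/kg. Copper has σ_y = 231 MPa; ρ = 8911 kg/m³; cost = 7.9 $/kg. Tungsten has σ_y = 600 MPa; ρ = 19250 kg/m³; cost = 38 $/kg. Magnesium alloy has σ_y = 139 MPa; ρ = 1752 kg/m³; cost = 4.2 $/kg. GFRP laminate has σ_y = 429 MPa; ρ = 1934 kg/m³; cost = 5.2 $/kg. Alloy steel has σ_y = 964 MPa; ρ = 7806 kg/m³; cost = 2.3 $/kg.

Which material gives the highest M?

Evaluate M for each candidate:
  alloy steel: M = 53.7 kN·m per $
  GFRP laminate: M = 42.7 kN·m per $
  magnesium alloy: M = 18.9 kN·m per $
  polycarbonate: M = 14.2 kN·m per $
  copper: M = 3.28 kN·m per $
  tungsten: M = 0.820 kN·m per $
Highest index: alloy steel.

alloy steel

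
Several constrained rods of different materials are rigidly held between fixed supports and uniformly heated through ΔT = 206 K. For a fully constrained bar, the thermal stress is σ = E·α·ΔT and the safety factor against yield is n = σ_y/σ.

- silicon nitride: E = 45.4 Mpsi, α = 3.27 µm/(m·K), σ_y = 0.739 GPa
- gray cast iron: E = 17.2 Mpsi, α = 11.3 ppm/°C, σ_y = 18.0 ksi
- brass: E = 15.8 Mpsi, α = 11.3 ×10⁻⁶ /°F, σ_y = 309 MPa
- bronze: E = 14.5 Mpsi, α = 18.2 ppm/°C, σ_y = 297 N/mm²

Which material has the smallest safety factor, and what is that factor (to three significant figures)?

gray cast iron, n = 0.450

In consistent units (E in GPa, α in ×10⁻⁶/K, σ_y in MPa):
  silicon nitride: E = 313.0, α = 3.27, σ_y = 739.0 → σ = 211 MPa, n = 3.50
  gray cast iron: E = 118.6, α = 11.3, σ_y = 124.1 → σ = 276 MPa, n = 0.450
  brass: E = 108.9, α = 20.3, σ_y = 309.0 → σ = 456 MPa, n = 0.677
  bronze: E = 99.97, α = 18.2, σ_y = 297.0 → σ = 375 MPa, n = 0.792
The minimum is gray cast iron at n = 0.450.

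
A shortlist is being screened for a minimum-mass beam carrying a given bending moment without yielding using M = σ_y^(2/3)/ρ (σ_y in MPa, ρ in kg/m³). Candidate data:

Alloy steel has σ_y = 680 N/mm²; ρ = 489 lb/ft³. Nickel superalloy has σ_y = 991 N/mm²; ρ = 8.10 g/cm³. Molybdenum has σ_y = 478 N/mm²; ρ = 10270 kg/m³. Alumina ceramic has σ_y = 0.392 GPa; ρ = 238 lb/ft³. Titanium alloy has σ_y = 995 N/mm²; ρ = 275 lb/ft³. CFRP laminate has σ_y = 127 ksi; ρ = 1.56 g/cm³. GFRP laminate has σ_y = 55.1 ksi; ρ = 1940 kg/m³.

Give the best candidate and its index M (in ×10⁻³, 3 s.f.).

Convert each candidate to consistent units, then evaluate M:
  alloy steel: σ_y = 680.0 MPa, ρ = 7833 kg/m³
  nickel superalloy: σ_y = 991.0 MPa, ρ = 8100 kg/m³
  molybdenum: σ_y = 478.0 MPa, ρ = 10270 kg/m³
  alumina ceramic: σ_y = 392.0 MPa, ρ = 3812 kg/m³
  titanium alloy: σ_y = 995.0 MPa, ρ = 4405 kg/m³
  CFRP laminate: σ_y = 875.6 MPa, ρ = 1560 kg/m³
  GFRP laminate: σ_y = 379.9 MPa, ρ = 1940 kg/m³
  CFRP laminate: M = 58.7×10⁻³
  GFRP laminate: M = 27.0×10⁻³
  titanium alloy: M = 22.6×10⁻³
  alumina ceramic: M = 14.0×10⁻³
  nickel superalloy: M = 12.3×10⁻³
  alloy steel: M = 9.87×10⁻³
  molybdenum: M = 5.95×10⁻³
CFRP laminate has the largest M.

CFRP laminate, M = 58.7×10⁻³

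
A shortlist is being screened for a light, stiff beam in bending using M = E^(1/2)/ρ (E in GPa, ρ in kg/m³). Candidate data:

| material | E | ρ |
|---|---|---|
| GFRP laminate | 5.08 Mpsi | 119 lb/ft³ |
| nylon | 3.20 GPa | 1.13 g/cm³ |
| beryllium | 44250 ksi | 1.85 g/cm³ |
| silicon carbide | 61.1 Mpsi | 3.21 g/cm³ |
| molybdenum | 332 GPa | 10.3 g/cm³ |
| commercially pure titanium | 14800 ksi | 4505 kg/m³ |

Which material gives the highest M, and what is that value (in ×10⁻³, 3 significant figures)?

Normalizing units and computing the index:
  GFRP laminate: E = 35.03 GPa, ρ = 1906 kg/m³
  nylon: E = 3.200 GPa, ρ = 1130 kg/m³
  beryllium: E = 305.1 GPa, ρ = 1850 kg/m³
  silicon carbide: E = 421.3 GPa, ρ = 3210 kg/m³
  molybdenum: E = 332.0 GPa, ρ = 10300 kg/m³
  commercially pure titanium: E = 102.0 GPa, ρ = 4505 kg/m³
  beryllium: M = 9.44×10⁻³
  silicon carbide: M = 6.39×10⁻³
  GFRP laminate: M = 3.10×10⁻³
  commercially pure titanium: M = 2.24×10⁻³
  molybdenum: M = 1.77×10⁻³
  nylon: M = 1.58×10⁻³
The maximum is for beryllium.

beryllium, M = 9.44×10⁻³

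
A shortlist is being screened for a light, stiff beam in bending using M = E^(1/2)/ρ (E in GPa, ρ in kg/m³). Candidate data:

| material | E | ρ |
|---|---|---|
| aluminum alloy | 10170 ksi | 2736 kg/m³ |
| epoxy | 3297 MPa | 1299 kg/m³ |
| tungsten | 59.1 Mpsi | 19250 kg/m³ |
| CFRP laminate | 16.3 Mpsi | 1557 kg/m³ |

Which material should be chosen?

Normalizing units and computing the index:
  aluminum alloy: E = 70.12 GPa, ρ = 2736 kg/m³
  epoxy: E = 3.297 GPa, ρ = 1299 kg/m³
  tungsten: E = 407.5 GPa, ρ = 19250 kg/m³
  CFRP laminate: E = 112.4 GPa, ρ = 1557 kg/m³
  CFRP laminate: M = 6.81×10⁻³
  aluminum alloy: M = 3.06×10⁻³
  epoxy: M = 1.40×10⁻³
  tungsten: M = 1.05×10⁻³
CFRP laminate ranks first.

CFRP laminate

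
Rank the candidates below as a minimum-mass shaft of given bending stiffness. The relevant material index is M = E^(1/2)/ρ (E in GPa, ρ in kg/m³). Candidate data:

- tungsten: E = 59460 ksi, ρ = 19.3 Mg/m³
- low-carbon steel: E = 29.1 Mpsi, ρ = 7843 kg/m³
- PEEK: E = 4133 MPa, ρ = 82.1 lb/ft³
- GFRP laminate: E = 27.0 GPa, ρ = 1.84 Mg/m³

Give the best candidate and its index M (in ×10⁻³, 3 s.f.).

GFRP laminate, M = 2.82×10⁻³

Normalizing units and computing the index:
  tungsten: E = 410.0 GPa, ρ = 19300 kg/m³
  low-carbon steel: E = 200.6 GPa, ρ = 7843 kg/m³
  PEEK: E = 4.133 GPa, ρ = 1315 kg/m³
  GFRP laminate: E = 27.00 GPa, ρ = 1840 kg/m³
  GFRP laminate: M = 2.82×10⁻³
  low-carbon steel: M = 1.81×10⁻³
  PEEK: M = 1.55×10⁻³
  tungsten: M = 1.05×10⁻³
Highest index: GFRP laminate.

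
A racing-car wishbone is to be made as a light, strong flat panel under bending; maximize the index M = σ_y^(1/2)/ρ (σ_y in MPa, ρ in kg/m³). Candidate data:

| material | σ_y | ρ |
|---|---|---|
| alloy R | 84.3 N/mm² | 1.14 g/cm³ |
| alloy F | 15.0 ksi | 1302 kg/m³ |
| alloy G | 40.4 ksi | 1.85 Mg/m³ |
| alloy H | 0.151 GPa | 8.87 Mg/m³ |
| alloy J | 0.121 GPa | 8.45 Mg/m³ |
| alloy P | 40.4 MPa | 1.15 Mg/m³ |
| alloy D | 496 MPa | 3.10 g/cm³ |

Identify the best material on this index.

alloy G

Convert each candidate to consistent units, then evaluate M:
  alloy R: σ_y = 84.30 MPa, ρ = 1140 kg/m³
  alloy F: σ_y = 103.4 MPa, ρ = 1302 kg/m³
  alloy G: σ_y = 278.5 MPa, ρ = 1850 kg/m³
  alloy H: σ_y = 151.0 MPa, ρ = 8870 kg/m³
  alloy J: σ_y = 121.0 MPa, ρ = 8450 kg/m³
  alloy P: σ_y = 40.40 MPa, ρ = 1150 kg/m³
  alloy D: σ_y = 496.0 MPa, ρ = 3100 kg/m³
  alloy G: M = 9.02×10⁻³
  alloy R: M = 8.05×10⁻³
  alloy F: M = 7.81×10⁻³
  alloy D: M = 7.18×10⁻³
  alloy P: M = 5.53×10⁻³
  alloy H: M = 1.39×10⁻³
  alloy J: M = 1.30×10⁻³
Alloy G has the largest M.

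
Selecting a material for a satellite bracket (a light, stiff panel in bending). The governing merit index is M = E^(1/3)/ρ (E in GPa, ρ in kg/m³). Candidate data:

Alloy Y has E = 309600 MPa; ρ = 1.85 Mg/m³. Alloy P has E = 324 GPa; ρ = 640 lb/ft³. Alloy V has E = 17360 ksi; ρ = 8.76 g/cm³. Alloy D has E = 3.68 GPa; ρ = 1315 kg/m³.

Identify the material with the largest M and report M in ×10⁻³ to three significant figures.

Putting every candidate on a common basis:
  alloy Y: E = 309.6 GPa, ρ = 1850 kg/m³
  alloy P: E = 324.0 GPa, ρ = 10250 kg/m³
  alloy V: E = 119.7 GPa, ρ = 8760 kg/m³
  alloy D: E = 3.680 GPa, ρ = 1315 kg/m³
  alloy Y: M = 3.66×10⁻³
  alloy D: M = 1.17×10⁻³
  alloy P: M = 0.670×10⁻³
  alloy V: M = 0.563×10⁻³
The maximum is for alloy Y.

alloy Y, M = 3.66×10⁻³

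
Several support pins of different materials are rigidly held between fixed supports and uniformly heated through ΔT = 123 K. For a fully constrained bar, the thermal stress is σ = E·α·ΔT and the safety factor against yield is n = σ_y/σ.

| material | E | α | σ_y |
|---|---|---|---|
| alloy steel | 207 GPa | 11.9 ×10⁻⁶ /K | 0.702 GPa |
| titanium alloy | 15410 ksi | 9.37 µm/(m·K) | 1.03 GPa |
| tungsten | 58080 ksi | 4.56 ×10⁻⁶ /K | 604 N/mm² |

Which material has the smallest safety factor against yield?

alloy steel

Per material, after unit conversion:
  alloy steel: E = 207.0, α = 11.9, σ_y = 702.0 → σ = 303 MPa, n = 2.32
  titanium alloy: E = 106.2, α = 9.37, σ_y = 1030 → σ = 122 MPa, n = 8.41
  tungsten: E = 400.4, α = 4.56, σ_y = 604.0 → σ = 225 MPa, n = 2.69
The minimum is alloy steel at n = 2.32.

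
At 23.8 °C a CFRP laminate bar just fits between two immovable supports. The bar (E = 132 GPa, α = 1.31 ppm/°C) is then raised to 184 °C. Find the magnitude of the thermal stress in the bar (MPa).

27.7 MPa

ΔT = 160.2 K. Constrained thermal stress σ = E·α·ΔT = 132.0×10³ MPa × 1.31×10⁻⁶ × 160.2 = 27.7 MPa (compressive).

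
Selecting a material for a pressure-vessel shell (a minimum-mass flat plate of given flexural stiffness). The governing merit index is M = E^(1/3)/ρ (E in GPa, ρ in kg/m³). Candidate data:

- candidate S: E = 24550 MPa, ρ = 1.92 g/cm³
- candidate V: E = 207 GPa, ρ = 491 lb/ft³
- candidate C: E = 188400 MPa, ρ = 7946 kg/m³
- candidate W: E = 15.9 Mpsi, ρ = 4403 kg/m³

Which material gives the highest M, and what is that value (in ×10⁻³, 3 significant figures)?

Putting every candidate on a common basis:
  candidate S: E = 24.55 GPa, ρ = 1920 kg/m³
  candidate V: E = 207.0 GPa, ρ = 7865 kg/m³
  candidate C: E = 188.4 GPa, ρ = 7946 kg/m³
  candidate W: E = 109.6 GPa, ρ = 4403 kg/m³
  candidate S: M = 1.51×10⁻³
  candidate W: M = 1.09×10⁻³
  candidate V: M = 0.752×10⁻³
  candidate C: M = 0.721×10⁻³
Candidate S has the largest M.

candidate S, M = 1.51×10⁻³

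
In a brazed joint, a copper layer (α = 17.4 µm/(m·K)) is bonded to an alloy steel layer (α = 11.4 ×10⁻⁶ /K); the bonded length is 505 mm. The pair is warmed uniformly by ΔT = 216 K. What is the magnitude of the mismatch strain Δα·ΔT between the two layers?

Δα = |17.4 − 11.4|×10⁻⁶/K = 6.00×10⁻⁶/K.
Mismatch strain = Δα·ΔT = 6.00×10⁻⁶ × 216.0 = 1.30×10⁻³.

1.30×10⁻³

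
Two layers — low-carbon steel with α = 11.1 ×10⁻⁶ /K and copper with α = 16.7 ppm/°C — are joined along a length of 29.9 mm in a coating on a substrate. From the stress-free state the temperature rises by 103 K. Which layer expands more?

copper

α(low-carbon steel) = 11.1×10⁻⁶/K vs α(copper) = 16.7×10⁻⁶/K.
Higher α expands more for the same ΔT: copper.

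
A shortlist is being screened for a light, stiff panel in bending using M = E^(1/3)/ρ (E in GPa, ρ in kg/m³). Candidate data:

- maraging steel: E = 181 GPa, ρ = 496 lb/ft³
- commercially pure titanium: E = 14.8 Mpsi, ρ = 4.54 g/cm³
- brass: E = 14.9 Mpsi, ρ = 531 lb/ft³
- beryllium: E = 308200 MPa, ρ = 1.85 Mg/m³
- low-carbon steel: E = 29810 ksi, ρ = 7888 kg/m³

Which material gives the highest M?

Normalizing units and computing the index:
  maraging steel: E = 181.0 GPa, ρ = 7945 kg/m³
  commercially pure titanium: E = 102.0 GPa, ρ = 4540 kg/m³
  brass: E = 102.7 GPa, ρ = 8506 kg/m³
  beryllium: E = 308.2 GPa, ρ = 1850 kg/m³
  low-carbon steel: E = 205.5 GPa, ρ = 7888 kg/m³
  beryllium: M = 3.65×10⁻³
  commercially pure titanium: M = 1.03×10⁻³
  low-carbon steel: M = 0.748×10⁻³
  maraging steel: M = 0.712×10⁻³
  brass: M = 0.551×10⁻³
Beryllium ranks first.

beryllium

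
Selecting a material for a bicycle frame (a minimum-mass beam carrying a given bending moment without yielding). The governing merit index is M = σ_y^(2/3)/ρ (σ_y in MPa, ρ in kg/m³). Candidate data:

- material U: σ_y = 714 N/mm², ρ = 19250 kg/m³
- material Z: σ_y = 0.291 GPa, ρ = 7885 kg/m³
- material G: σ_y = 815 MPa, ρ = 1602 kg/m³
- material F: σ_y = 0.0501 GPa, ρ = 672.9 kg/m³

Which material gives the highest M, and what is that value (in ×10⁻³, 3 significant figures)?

material G, M = 54.5×10⁻³

Putting every candidate on a common basis:
  material U: σ_y = 714.0 MPa, ρ = 19250 kg/m³
  material Z: σ_y = 291.0 MPa, ρ = 7885 kg/m³
  material G: σ_y = 815.0 MPa, ρ = 1602 kg/m³
  material F: σ_y = 50.10 MPa, ρ = 672.9 kg/m³
  material G: M = 54.5×10⁻³
  material F: M = 20.2×10⁻³
  material Z: M = 5.57×10⁻³
  material U: M = 4.15×10⁻³
Material G has the largest M.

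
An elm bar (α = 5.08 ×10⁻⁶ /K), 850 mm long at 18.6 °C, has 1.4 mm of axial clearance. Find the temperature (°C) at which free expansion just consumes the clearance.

α·L₀·ΔT = 1.4 mm ⇒ ΔT = 1.4 / (5.08×10⁻⁶ × 850.0) = 324.2 K.
T = 18.6 + 324.2 = 342.8 °C.

343 °C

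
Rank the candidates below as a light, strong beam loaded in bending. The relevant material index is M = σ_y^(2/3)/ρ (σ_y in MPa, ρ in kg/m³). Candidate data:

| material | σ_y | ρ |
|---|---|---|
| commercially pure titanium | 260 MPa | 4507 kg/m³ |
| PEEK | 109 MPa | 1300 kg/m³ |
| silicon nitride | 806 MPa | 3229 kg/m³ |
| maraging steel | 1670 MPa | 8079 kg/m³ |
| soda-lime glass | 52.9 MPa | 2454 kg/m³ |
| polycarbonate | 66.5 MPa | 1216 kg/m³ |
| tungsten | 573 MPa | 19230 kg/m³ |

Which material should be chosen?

Per-candidate index values:
  silicon nitride: M = 26.8×10⁻³
  PEEK: M = 17.6×10⁻³
  maraging steel: M = 17.4×10⁻³
  polycarbonate: M = 13.5×10⁻³
  commercially pure titanium: M = 9.04×10⁻³
  soda-lime glass: M = 5.74×10⁻³
  tungsten: M = 3.59×10⁻³
Silicon nitride ranks first.

silicon nitride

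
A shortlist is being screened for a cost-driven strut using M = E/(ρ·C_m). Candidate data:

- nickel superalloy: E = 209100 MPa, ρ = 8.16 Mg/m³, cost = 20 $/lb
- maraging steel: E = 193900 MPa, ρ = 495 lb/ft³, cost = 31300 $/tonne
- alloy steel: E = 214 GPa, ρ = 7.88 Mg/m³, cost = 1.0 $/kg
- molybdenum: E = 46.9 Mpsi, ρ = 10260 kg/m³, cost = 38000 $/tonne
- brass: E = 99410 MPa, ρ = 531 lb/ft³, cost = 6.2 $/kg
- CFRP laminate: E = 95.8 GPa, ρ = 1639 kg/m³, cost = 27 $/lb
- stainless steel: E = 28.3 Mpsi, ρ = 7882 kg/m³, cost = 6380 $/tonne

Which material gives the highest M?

alloy steel

Convert each candidate to consistent units, then evaluate M:
  nickel superalloy: E = 209.1 GPa, ρ = 8160 kg/m³, cost = 44.09 $/kg
  maraging steel: E = 193.9 GPa, ρ = 7929 kg/m³, cost = 31.30 $/kg
  alloy steel: E = 214.0 GPa, ρ = 7880 kg/m³, cost = 1.000 $/kg
  molybdenum: E = 323.4 GPa, ρ = 10260 kg/m³, cost = 38.00 $/kg
  brass: E = 99.41 GPa, ρ = 8506 kg/m³, cost = 6.200 $/kg
  CFRP laminate: E = 95.80 GPa, ρ = 1639 kg/m³, cost = 59.52 $/kg
  stainless steel: E = 195.1 GPa, ρ = 7882 kg/m³, cost = 6.380 $/kg
  alloy steel: M = 27.2 MN·m per $
  stainless steel: M = 3.88 MN·m per $
  brass: M = 1.89 MN·m per $
  CFRP laminate: M = 0.982 MN·m per $
  molybdenum: M = 0.829 MN·m per $
  maraging steel: M = 0.781 MN·m per $
  nickel superalloy: M = 0.581 MN·m per $
Alloy steel has the largest M.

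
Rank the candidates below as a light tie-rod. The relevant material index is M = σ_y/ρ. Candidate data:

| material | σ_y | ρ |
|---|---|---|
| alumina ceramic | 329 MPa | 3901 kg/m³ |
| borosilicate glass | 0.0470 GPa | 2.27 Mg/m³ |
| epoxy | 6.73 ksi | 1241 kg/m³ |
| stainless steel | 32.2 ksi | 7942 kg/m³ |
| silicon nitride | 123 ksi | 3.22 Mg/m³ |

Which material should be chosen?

silicon nitride

Normalizing units and computing the index:
  alumina ceramic: σ_y = 329.0 MPa, ρ = 3901 kg/m³
  borosilicate glass: σ_y = 47.00 MPa, ρ = 2270 kg/m³
  epoxy: σ_y = 46.40 MPa, ρ = 1241 kg/m³
  stainless steel: σ_y = 222.0 MPa, ρ = 7942 kg/m³
  silicon nitride: σ_y = 848.1 MPa, ρ = 3220 kg/m³
  silicon nitride: M = 263 kN·m/kg
  alumina ceramic: M = 84.3 kN·m/kg
  epoxy: M = 37.4 kN·m/kg
  stainless steel: M = 28.0 kN·m/kg
  borosilicate glass: M = 20.7 kN·m/kg
Highest index: silicon nitride.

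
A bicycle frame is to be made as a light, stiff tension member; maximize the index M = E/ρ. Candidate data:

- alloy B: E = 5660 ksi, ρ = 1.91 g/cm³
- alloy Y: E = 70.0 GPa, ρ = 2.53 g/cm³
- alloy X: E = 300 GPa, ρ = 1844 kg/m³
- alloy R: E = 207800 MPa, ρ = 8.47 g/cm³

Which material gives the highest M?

alloy X

After converting to SI:
  alloy B: E = 39.02 GPa, ρ = 1910 kg/m³
  alloy Y: E = 70.00 GPa, ρ = 2530 kg/m³
  alloy X: E = 300.0 GPa, ρ = 1844 kg/m³
  alloy R: E = 207.8 GPa, ρ = 8470 kg/m³
  alloy X: M = 163 MN·m/kg
  alloy Y: M = 27.7 MN·m/kg
  alloy R: M = 24.5 MN·m/kg
  alloy B: M = 20.4 MN·m/kg
Alloy X has the largest M.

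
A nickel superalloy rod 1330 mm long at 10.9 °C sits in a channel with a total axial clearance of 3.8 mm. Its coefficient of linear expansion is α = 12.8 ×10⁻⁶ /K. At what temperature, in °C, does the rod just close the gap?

α·L₀·ΔT = 3.8 mm ⇒ ΔT = 3.8 / (12.8×10⁻⁶ × 1330.0) = 223.2 K.
T = 10.9 + 223.2 = 234.1 °C.

234 °C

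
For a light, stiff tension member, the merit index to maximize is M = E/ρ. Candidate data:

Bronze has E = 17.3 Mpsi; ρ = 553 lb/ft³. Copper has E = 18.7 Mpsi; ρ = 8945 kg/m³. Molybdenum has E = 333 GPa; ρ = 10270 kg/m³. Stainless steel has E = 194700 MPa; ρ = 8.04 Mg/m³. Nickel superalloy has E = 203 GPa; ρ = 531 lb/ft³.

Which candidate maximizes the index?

molybdenum

In SI units:
  bronze: E = 119.3 GPa, ρ = 8858 kg/m³
  copper: E = 128.9 GPa, ρ = 8945 kg/m³
  molybdenum: E = 333.0 GPa, ρ = 10270 kg/m³
  stainless steel: E = 194.7 GPa, ρ = 8040 kg/m³
  nickel superalloy: E = 203.0 GPa, ρ = 8506 kg/m³
  molybdenum: M = 32.4 MN·m/kg
  stainless steel: M = 24.2 MN·m/kg
  nickel superalloy: M = 23.9 MN·m/kg
  copper: M = 14.4 MN·m/kg
  bronze: M = 13.5 MN·m/kg
Molybdenum ranks first.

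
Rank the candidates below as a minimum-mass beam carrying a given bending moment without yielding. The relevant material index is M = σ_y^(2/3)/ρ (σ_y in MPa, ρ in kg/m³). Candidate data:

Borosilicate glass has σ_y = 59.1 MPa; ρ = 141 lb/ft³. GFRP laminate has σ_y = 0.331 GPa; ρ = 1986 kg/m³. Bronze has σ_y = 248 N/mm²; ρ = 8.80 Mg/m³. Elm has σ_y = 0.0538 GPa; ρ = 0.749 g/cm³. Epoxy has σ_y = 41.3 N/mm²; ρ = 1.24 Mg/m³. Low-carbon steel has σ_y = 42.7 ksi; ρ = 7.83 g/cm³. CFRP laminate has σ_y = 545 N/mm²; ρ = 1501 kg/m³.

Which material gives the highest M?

CFRP laminate

In SI units:
  borosilicate glass: σ_y = 59.10 MPa, ρ = 2259 kg/m³
  GFRP laminate: σ_y = 331.0 MPa, ρ = 1986 kg/m³
  bronze: σ_y = 248.0 MPa, ρ = 8800 kg/m³
  elm: σ_y = 53.80 MPa, ρ = 749.0 kg/m³
  epoxy: σ_y = 41.30 MPa, ρ = 1240 kg/m³
  low-carbon steel: σ_y = 294.4 MPa, ρ = 7830 kg/m³
  CFRP laminate: σ_y = 545.0 MPa, ρ = 1501 kg/m³
  CFRP laminate: M = 44.5×10⁻³
  GFRP laminate: M = 24.1×10⁻³
  elm: M = 19.0×10⁻³
  epoxy: M = 9.64×10⁻³
  borosilicate glass: M = 6.72×10⁻³
  low-carbon steel: M = 5.65×10⁻³
  bronze: M = 4.49×10⁻³
The maximum is for CFRP laminate.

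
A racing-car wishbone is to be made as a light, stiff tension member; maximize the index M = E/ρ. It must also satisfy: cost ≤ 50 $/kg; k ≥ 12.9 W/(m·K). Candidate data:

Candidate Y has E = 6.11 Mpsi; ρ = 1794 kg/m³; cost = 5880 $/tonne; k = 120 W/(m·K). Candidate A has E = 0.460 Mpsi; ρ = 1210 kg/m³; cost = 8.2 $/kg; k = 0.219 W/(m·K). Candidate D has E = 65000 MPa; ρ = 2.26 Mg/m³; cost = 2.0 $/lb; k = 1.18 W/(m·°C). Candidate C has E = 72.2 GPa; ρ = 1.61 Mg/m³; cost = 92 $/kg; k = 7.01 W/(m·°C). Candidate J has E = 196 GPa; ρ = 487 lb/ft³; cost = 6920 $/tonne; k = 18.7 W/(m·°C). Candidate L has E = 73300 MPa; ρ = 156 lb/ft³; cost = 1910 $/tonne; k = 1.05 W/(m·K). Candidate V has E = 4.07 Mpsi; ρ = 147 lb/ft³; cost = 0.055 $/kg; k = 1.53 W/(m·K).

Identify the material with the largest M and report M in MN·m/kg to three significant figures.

Screen on constraints: cost ≤ 50 $/kg; k ≥ 12.9 W/(m·K). Survivors: candidate Y, candidate J.
After converting to SI:
  candidate Y: E = 42.13 GPa, ρ = 1794 kg/m³
  candidate J: E = 196.0 GPa, ρ = 7801 kg/m³
  candidate J: M = 25.1 MN·m/kg
  candidate Y: M = 23.5 MN·m/kg
Candidate J ranks first.

candidate J, M = 25.1 MN·m/kg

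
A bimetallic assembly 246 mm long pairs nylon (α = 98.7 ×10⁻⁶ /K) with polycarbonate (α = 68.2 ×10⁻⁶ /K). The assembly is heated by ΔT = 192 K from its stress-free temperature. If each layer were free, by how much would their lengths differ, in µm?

1440 µm

Δα = |98.7 − 68.2|×10⁻⁶/K = 30.5×10⁻⁶/K.
ΔL_mismatch = Δα·L·ΔT = 30.5×10⁻⁶ × 246.0 mm × 192.0 K = 1440 µm.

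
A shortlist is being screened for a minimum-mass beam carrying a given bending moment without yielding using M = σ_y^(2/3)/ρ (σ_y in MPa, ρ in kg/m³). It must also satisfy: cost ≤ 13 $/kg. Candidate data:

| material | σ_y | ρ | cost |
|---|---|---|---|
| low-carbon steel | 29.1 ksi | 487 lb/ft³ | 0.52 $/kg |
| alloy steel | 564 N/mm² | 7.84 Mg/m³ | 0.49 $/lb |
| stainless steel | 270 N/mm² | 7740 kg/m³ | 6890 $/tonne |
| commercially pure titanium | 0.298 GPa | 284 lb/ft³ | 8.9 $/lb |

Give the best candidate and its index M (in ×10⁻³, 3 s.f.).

alloy steel, M = 8.71×10⁻³

Screen on constraints: cost ≤ 13 $/kg. Survivors: low-carbon steel, alloy steel, stainless steel.
Putting every candidate on a common basis:
  low-carbon steel: σ_y = 200.6 MPa, ρ = 7801 kg/m³
  alloy steel: σ_y = 564.0 MPa, ρ = 7840 kg/m³
  stainless steel: σ_y = 270.0 MPa, ρ = 7740 kg/m³
  alloy steel: M = 8.71×10⁻³
  stainless steel: M = 5.40×10⁻³
  low-carbon steel: M = 4.39×10⁻³
The maximum is for alloy steel.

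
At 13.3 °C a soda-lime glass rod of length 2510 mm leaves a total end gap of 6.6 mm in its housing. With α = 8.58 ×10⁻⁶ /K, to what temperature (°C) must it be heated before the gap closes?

α·L₀·ΔT = 6.6 mm ⇒ ΔT = 6.6 / (8.58×10⁻⁶ × 2510.0) = 306.5 K.
T = 13.3 + 306.5 = 319.8 °C.

320 °C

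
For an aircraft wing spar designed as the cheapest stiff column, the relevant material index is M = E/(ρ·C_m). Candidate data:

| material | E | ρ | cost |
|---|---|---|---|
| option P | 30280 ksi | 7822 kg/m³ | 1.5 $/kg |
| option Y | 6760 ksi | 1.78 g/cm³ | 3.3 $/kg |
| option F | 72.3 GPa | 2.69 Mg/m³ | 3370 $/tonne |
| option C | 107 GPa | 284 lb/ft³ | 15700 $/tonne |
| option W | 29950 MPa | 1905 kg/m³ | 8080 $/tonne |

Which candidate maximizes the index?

Normalizing units and computing the index:
  option P: E = 208.8 GPa, ρ = 7822 kg/m³, cost = 1.500 $/kg
  option Y: E = 46.61 GPa, ρ = 1780 kg/m³, cost = 3.300 $/kg
  option F: E = 72.30 GPa, ρ = 2690 kg/m³, cost = 3.370 $/kg
  option C: E = 107.0 GPa, ρ = 4549 kg/m³, cost = 15.70 $/kg
  option W: E = 29.95 GPa, ρ = 1905 kg/m³, cost = 8.080 $/kg
  option P: M = 17.8 MN·m per $
  option F: M = 7.98 MN·m per $
  option Y: M = 7.93 MN·m per $
  option W: M = 1.95 MN·m per $
  option C: M = 1.50 MN·m per $
Highest index: option P.

option P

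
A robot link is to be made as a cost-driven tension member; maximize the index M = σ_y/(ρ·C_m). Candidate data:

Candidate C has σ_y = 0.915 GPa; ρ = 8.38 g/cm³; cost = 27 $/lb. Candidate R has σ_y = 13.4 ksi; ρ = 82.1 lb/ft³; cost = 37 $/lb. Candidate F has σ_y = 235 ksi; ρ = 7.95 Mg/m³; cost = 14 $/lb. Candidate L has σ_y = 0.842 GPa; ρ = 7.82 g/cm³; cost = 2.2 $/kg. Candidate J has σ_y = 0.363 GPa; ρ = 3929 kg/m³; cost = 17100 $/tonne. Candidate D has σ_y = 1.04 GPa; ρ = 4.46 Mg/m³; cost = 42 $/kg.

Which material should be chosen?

Convert each candidate to consistent units, then evaluate M:
  candidate C: σ_y = 915.0 MPa, ρ = 8380 kg/m³, cost = 59.52 $/kg
  candidate R: σ_y = 92.39 MPa, ρ = 1315 kg/m³, cost = 81.57 $/kg
  candidate F: σ_y = 1620 MPa, ρ = 7950 kg/m³, cost = 30.86 $/kg
  candidate L: σ_y = 842.0 MPa, ρ = 7820 kg/m³, cost = 2.200 $/kg
  candidate J: σ_y = 363.0 MPa, ρ = 3929 kg/m³, cost = 17.10 $/kg
  candidate D: σ_y = 1040 MPa, ρ = 4460 kg/m³, cost = 42.00 $/kg
  candidate L: M = 48.9 kN·m per $
  candidate F: M = 6.60 kN·m per $
  candidate D: M = 5.55 kN·m per $
  candidate J: M = 5.40 kN·m per $
  candidate C: M = 1.83 kN·m per $
  candidate R: M = 0.861 kN·m per $
Candidate L has the largest M.

candidate L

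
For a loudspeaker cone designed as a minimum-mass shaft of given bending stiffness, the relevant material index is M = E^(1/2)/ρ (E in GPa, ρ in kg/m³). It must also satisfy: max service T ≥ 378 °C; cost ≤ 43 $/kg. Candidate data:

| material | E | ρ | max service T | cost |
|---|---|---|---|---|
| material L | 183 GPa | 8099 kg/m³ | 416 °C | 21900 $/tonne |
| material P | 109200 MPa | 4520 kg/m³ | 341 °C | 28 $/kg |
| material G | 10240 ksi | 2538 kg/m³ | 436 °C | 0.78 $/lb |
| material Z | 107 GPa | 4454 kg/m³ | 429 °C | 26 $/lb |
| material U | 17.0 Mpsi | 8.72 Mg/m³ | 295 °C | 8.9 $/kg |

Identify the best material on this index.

material G

Screen on constraints: max service T ≥ 378 °C; cost ≤ 43 $/kg. Survivors: material L, material G.
In SI units:
  material L: E = 183.0 GPa, ρ = 8099 kg/m³
  material G: E = 70.60 GPa, ρ = 2538 kg/m³
  material G: M = 3.31×10⁻³
  material L: M = 1.67×10⁻³
Highest index: material G.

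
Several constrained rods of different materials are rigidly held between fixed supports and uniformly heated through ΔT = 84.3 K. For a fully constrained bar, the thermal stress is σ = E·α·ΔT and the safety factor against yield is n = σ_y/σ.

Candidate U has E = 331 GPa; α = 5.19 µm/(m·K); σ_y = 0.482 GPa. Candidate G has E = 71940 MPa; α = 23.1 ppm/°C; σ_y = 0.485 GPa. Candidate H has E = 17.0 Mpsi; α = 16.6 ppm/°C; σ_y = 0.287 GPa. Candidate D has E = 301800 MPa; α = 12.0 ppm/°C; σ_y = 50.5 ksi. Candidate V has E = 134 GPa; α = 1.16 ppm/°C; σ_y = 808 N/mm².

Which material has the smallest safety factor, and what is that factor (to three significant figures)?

In consistent units (E in GPa, α in ×10⁻⁶/K, σ_y in MPa):
  candidate U: E = 331.0, α = 5.19, σ_y = 482.0 → σ = 145 MPa, n = 3.33
  candidate G: E = 71.94, α = 23.1, σ_y = 485.0 → σ = 140 MPa, n = 3.46
  candidate H: E = 117.2, α = 16.6, σ_y = 287.0 → σ = 164 MPa, n = 1.75
  candidate D: E = 301.8, α = 12.0, σ_y = 348.2 → σ = 305 MPa, n = 1.14
  candidate V: E = 134.0, α = 1.16, σ_y = 808.0 → σ = 13.1 MPa, n = 61.7
The minimum is candidate D at n = 1.14.

candidate D, n = 1.14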